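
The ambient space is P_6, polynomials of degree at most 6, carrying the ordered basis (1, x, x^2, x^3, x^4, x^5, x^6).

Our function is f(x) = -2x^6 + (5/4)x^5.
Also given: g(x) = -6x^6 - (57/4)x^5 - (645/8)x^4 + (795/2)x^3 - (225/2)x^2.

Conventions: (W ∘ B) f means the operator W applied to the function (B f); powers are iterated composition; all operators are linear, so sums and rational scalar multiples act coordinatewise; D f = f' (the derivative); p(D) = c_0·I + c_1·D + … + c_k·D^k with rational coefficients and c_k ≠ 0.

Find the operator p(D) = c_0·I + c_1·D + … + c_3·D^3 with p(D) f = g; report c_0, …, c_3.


c_0 = 3, c_1 = 3/2, c_2 = 3/2, c_3 = -3/2

D^0 f = -2x^6 + (5/4)x^5
D^1 f = -12x^5 + (25/4)x^4
D^2 f = -60x^4 + 25x^3
D^3 f = -240x^3 + 75x^2
matching coefficients of g against c_0 f + c_1 Df + … from the top degree down determines the c_i
solution: c_0 = 3, c_1 = 3/2, c_2 = 3/2, c_3 = -3/2


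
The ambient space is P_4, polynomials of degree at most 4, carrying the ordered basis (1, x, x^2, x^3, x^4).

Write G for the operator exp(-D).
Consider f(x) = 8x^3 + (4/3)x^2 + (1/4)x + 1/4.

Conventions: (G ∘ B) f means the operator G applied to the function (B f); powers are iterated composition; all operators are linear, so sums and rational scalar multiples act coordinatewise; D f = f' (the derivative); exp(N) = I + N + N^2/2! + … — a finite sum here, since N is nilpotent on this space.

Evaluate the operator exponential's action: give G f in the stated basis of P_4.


order-1 term: -24x^2 - (8/3)x - 1/4
order-2 term: 24x + 4/3
order-3 term: -8
the series for exp(-D) f terminates at order 3
exp(-D) f = 8x^3 - (68/3)x^2 + (259/12)x - 20/3

the image equals g(x) = 8x^3 - (68/3)x^2 + (259/12)x - 20/3


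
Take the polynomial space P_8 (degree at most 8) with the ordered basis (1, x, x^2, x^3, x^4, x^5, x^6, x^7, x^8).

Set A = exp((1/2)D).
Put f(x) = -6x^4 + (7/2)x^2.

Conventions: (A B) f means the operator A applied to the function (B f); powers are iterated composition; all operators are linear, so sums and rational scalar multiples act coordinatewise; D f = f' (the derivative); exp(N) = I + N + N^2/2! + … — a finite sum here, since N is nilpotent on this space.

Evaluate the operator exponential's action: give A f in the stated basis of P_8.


the result is g(x) = -6x^4 - 12x^3 - (11/2)x^2 + (1/2)x + 1/2

order-1 term: -12x^3 + (7/2)x
order-2 term: -9x^2 + 7/8
order-3 term: -3x
order-4 term: -3/8
the series for exp((1/2)D) f terminates at order 4
exp((1/2)D) f = -6x^4 - 12x^3 - (11/2)x^2 + (1/2)x + 1/2


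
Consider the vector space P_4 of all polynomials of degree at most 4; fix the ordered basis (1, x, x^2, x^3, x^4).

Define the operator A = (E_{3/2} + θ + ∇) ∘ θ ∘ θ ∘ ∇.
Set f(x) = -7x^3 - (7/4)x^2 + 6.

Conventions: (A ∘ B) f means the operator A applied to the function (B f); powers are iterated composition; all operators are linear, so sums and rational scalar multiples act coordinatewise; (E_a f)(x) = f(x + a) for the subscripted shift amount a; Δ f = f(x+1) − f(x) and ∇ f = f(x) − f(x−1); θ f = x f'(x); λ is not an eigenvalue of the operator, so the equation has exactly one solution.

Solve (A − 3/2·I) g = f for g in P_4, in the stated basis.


the result is g(x) = (14/3)x^3 + (679/6)x^2 + (4228/9)x + 3569/9

write g with unknown coordinates in the stated basis and equate coefficients in (A − 3/2·I) g = f
solving from the highest basis element down gives g = (14/3)x^3 + (679/6)x^2 + (4228/9)x + 3569/9
check: A g = 168x^2 + (2114/3)x + 3605/6
so A g − 3/2·g = -7x^3 - (7/4)x^2 + 6 = f ✓


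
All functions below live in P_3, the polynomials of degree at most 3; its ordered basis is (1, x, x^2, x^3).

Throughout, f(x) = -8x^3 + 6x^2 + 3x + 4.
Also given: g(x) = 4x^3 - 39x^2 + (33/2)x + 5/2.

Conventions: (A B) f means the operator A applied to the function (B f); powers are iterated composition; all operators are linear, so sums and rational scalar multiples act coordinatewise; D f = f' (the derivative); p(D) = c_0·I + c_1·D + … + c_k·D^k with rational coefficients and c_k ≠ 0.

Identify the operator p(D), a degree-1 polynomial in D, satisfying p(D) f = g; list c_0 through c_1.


p(D) = -(1/2)·I + (3/2)·D, i.e. c_0 = -1/2, c_1 = 3/2

D^0 f = -8x^3 + 6x^2 + 3x + 4
D^1 f = -24x^2 + 12x + 3
matching coefficients of g against c_0 f + c_1 Df + … from the top degree down determines the c_i
solution: c_0 = -1/2, c_1 = 3/2


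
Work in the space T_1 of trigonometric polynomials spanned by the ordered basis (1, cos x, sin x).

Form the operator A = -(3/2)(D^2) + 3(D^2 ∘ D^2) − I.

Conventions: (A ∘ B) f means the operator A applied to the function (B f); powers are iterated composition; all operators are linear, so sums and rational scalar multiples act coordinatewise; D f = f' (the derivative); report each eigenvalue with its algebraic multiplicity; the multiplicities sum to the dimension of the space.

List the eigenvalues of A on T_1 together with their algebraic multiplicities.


image of 1: -1
image of cos x: (7/2)cos x
image of sin x: (7/2)sin x
the matrix is diagonal; its diagonal is (-1, 7/2, 7/2)
for a triangular matrix the eigenvalues are the diagonal entries, with algebraic multiplicity their repetition count

λ = -1 (multiplicity 1), λ = 7/2 (multiplicity 2)


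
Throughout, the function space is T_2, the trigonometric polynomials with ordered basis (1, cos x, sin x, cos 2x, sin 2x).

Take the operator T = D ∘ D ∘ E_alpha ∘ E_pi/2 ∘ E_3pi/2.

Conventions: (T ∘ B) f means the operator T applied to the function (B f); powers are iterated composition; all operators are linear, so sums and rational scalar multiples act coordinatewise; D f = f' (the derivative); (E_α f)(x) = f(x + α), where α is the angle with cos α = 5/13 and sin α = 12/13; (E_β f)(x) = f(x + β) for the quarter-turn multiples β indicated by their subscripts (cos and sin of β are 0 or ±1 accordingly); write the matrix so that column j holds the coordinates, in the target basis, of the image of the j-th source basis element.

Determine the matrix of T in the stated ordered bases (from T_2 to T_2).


the matrix is [[0, 0, 0, 0, 0]; [0, -5/13, -12/13, 0, 0]; [0, 12/13, -5/13, 0, 0]; [0, 0, 0, 476/169, -480/169]; [0, 0, 0, 480/169, 476/169]] (rows listed top to bottom)

image of 1: 0
image of cos x: -(5/13)cos x + (12/13)sin x
image of sin x: -(12/13)cos x - (5/13)sin x
image of cos 2x: (476/169)cos 2x + (480/169)sin 2x
image of sin 2x: -(480/169)cos 2x + (476/169)sin 2x
each image's coordinates form column j of the matrix


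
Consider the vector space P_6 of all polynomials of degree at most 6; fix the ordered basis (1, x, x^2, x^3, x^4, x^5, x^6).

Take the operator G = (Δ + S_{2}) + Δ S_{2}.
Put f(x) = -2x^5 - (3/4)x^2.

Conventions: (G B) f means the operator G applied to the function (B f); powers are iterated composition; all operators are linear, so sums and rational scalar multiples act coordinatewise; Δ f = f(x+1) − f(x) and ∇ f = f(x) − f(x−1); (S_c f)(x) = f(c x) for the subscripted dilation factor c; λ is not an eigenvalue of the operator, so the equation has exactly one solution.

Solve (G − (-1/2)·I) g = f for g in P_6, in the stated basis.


the image equals g(x) = -(4/65)x^5 + (8/13)x^4 - (560/221)x^3 + (7427/1326)x^2 - (25574/3315)x + 63073/9945

write g with unknown coordinates in the stated basis and equate coefficients in (G − (-1/2)·I) g = f
solving from the highest basis element down gives g = -(4/65)x^5 + (8/13)x^4 - (560/221)x^3 + (7427/1326)x^2 - (25574/3315)x + 63073/9945
check: G g = -(128/65)x^5 - (4/13)x^4 + (280/221)x^3 - (2354/663)x^2 + (12787/3315)x - 63073/19890
so G g − (-1/2)·g = -2x^5 - (3/4)x^2 = f ✓


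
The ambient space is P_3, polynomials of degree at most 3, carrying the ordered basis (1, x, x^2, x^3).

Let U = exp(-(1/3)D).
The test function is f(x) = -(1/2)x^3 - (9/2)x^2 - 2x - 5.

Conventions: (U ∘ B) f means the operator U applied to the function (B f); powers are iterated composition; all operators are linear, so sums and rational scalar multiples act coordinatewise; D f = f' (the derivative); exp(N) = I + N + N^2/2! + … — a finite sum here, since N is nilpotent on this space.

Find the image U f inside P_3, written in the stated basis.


g(x) = -(1/2)x^3 - 4x^2 + (5/6)x - 130/27

order-1 term: (1/2)x^2 + 3x + 2/3
order-2 term: -(1/6)x - 1/2
order-3 term: 1/54
the series for exp(-(1/3)D) f terminates at order 3
exp(-(1/3)D) f = -(1/2)x^3 - 4x^2 + (5/6)x - 130/27


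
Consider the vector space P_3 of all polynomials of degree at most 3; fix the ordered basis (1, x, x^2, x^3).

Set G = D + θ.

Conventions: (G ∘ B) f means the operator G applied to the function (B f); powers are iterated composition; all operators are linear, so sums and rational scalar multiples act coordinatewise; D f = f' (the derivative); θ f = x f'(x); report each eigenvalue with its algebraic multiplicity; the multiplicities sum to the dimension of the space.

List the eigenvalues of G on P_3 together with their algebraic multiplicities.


image of 1: 0
image of x: x + 1
image of x^2: 2x^2 + 2x
image of x^3: 3x^3 + 3x^2
the matrix is upper triangular; its diagonal is (0, 1, 2, 3)
for a triangular matrix the eigenvalues are the diagonal entries, with algebraic multiplicity their repetition count

λ = 0 (multiplicity 1), λ = 1 (multiplicity 1), λ = 2 (multiplicity 1), λ = 3 (multiplicity 1)


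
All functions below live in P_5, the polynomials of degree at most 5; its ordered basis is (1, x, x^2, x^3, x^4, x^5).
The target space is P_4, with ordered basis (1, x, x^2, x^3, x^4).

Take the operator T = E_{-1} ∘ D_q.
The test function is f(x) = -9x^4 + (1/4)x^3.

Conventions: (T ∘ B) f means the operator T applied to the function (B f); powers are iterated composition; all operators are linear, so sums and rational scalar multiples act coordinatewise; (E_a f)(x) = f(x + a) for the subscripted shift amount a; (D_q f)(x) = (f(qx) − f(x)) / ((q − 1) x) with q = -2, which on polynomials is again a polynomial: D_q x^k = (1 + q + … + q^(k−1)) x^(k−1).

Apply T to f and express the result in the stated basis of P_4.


D_q f = 45x^3 + (3/4)x^2
E_{-1} D_q f = 45x^3 - (537/4)x^2 + (267/2)x - 177/4

the result is g(x) = 45x^3 - (537/4)x^2 + (267/2)x - 177/4


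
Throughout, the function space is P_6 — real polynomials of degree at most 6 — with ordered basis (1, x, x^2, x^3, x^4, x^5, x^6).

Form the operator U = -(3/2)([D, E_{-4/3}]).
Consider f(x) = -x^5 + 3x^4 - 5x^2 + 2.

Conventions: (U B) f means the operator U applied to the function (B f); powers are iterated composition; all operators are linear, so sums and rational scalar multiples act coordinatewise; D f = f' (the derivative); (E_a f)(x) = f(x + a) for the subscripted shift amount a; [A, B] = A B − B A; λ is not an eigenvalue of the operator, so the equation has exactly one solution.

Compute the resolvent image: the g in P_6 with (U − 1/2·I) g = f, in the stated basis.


the result is g(x) = 2x^5 - 6x^4 + 10x^2 - 4

write g with unknown coordinates in the stated basis and equate coefficients in (U − 1/2·I) g = f
solving from the highest basis element down gives g = 2x^5 - 6x^4 + 10x^2 - 4
check: U g = 0
so U g − 1/2·g = -x^5 + 3x^4 - 5x^2 + 2 = f ✓


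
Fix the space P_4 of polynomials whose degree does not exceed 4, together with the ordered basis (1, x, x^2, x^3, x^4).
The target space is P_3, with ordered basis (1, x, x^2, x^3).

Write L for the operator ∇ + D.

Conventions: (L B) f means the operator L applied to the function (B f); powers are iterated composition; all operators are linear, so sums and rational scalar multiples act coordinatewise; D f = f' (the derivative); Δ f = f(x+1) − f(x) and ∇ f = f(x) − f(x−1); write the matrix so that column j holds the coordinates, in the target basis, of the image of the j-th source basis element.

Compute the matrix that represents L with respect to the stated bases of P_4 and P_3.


image of 1: 0
image of x: 2
image of x^2: 4x - 1
image of x^3: 6x^2 - 3x + 1
image of x^4: 8x^3 - 6x^2 + 4x - 1
each image's coordinates form column j of the matrix

the matrix is [[0, 2, -1, 1, -1]; [0, 0, 4, -3, 4]; [0, 0, 0, 6, -6]; [0, 0, 0, 0, 8]] (rows listed top to bottom)


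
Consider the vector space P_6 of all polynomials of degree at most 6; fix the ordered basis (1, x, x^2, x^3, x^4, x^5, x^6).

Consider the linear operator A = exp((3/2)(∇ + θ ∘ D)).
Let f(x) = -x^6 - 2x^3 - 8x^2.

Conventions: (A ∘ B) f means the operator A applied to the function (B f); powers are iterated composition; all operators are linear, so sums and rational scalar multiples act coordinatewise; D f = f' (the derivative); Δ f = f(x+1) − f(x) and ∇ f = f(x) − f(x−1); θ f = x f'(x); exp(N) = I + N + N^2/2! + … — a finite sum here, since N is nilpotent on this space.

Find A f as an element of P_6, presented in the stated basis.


order-1 term: -54x^5 + (45/2)x^4 - 30x^3 - (9/2)x^2 - 48x + 21/2
order-2 term: -(2025/2)x^4 + 675x^3 - (2835/4)x^2 + 324x - 225/2
order-3 term: -8100x^3 + 6075x^2 - 4455x + 10881/8
order-4 term: -(54675/2)x^2 + 18225x - 27945/4
order-5 term: -32805x + 54675/4
order-6 term: -32805/4
the series for exp((3/2)(∇ + θ ∘ D)) f terminates at order 6
exp((3/2)(∇ + θ ∘ D)) f = -x^6 - 54x^5 - 990x^4 - 7457x^3 - (87935/4)x^2 - 18759x - 2085/8

g(x) = -x^6 - 54x^5 - 990x^4 - 7457x^3 - (87935/4)x^2 - 18759x - 2085/8


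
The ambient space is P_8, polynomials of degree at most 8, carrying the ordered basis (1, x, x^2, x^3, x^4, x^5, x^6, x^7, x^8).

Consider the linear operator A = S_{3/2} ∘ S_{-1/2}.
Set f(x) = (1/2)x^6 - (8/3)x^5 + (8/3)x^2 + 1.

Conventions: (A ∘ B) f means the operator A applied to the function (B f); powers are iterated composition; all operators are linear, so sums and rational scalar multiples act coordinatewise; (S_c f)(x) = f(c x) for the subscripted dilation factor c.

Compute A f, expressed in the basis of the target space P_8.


S_{-1/2} f = (1/128)x^6 + (1/12)x^5 + (2/3)x^2 + 1
S_{3/2} S_{-1/2} f = (729/8192)x^6 + (81/128)x^5 + (3/2)x^2 + 1

the result is g(x) = (729/8192)x^6 + (81/128)x^5 + (3/2)x^2 + 1


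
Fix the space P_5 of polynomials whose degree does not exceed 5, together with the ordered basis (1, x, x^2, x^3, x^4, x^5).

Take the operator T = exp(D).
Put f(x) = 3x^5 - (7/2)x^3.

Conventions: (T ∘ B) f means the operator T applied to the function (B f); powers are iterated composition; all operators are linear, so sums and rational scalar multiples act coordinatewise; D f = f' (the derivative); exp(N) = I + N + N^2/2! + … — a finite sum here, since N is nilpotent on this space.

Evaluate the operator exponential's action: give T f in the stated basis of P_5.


order-1 term: 15x^4 - (21/2)x^2
order-2 term: 30x^3 - (21/2)x
order-3 term: 30x^2 - 7/2
order-4 term: 15x
order-5 term: 3
the series for exp(D) f terminates at order 5
exp(D) f = 3x^5 + 15x^4 + (53/2)x^3 + (39/2)x^2 + (9/2)x - 1/2

the result is g(x) = 3x^5 + 15x^4 + (53/2)x^3 + (39/2)x^2 + (9/2)x - 1/2


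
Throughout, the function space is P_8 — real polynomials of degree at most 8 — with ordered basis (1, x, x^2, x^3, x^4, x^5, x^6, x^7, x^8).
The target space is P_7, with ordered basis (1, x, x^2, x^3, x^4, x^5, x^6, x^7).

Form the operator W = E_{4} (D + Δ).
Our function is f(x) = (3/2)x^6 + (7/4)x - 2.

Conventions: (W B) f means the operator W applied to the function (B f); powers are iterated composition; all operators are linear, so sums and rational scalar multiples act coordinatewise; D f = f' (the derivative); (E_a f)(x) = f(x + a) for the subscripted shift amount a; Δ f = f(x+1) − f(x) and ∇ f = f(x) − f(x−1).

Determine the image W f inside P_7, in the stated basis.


D f = 9x^5 + 7/4
Δ f = 9x^5 + (45/2)x^4 + 30x^3 + (45/2)x^2 + 9x + 13/4
(D + Δ) f = 18x^5 + (45/2)x^4 + 30x^3 + (45/2)x^2 + 9x + 5
E_{4} (D + Δ) f = 18x^5 + (765/2)x^4 + 3270x^3 + (28125/2)x^2 + 30429x + 26513

the result is g(x) = 18x^5 + (765/2)x^4 + 3270x^3 + (28125/2)x^2 + 30429x + 26513


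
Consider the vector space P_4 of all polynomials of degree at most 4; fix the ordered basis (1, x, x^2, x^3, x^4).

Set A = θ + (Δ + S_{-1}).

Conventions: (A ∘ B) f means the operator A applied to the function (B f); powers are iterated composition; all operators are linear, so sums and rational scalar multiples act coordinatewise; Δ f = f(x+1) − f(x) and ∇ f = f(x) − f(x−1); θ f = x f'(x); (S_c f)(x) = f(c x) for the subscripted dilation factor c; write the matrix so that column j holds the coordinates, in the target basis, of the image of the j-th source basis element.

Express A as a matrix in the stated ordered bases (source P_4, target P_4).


image of 1: 1
image of x: 1
image of x^2: 3x^2 + 2x + 1
image of x^3: 2x^3 + 3x^2 + 3x + 1
image of x^4: 5x^4 + 4x^3 + 6x^2 + 4x + 1
each image's coordinates form column j of the matrix

the matrix is [[1, 1, 1, 1, 1]; [0, 0, 2, 3, 4]; [0, 0, 3, 3, 6]; [0, 0, 0, 2, 4]; [0, 0, 0, 0, 5]] (rows listed top to bottom)


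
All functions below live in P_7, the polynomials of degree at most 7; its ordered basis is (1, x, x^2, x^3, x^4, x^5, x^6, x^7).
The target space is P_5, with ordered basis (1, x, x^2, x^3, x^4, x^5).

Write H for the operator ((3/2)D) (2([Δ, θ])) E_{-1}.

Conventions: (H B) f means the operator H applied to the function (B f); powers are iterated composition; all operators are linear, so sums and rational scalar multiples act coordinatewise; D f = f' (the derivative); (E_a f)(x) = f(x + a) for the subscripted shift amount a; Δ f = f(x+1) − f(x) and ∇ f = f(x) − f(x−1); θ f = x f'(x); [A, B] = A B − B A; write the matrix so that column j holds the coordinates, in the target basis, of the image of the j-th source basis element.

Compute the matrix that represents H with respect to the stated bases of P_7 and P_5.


the matrix is [[0, 0, 6, 0, 0, 0, 0, 0]; [0, 0, 0, 18, 0, 0, 0, 0]; [0, 0, 0, 0, 36, 0, 0, 0]; [0, 0, 0, 0, 0, 60, 0, 0]; [0, 0, 0, 0, 0, 0, 90, 0]; [0, 0, 0, 0, 0, 0, 0, 126]] (rows listed top to bottom)

image of 1: 0
image of x: 0
image of x^2: 6
image of x^3: 18x
image of x^4: 36x^2
image of x^5: 60x^3
image of x^6: 90x^4
image of x^7: 126x^5
each image's coordinates form column j of the matrix


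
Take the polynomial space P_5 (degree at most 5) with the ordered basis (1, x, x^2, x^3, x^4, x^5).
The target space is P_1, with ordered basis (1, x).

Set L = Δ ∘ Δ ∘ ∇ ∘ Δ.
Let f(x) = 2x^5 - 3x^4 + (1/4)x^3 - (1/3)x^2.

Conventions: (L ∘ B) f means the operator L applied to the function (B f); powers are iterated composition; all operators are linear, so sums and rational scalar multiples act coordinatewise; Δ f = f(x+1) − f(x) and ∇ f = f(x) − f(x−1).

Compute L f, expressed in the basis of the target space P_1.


Δ f = 10x^4 + 8x^3 + (11/4)x^2 - (23/12)x - 13/12
∇ Δ f = 40x^3 - 36x^2 + (43/2)x - 20/3
Δ ∇ Δ f = 120x^2 + 48x + 51/2
Δ (Δ ∘ ∇ ∘ Δ) f = 240x + 168

the image equals g(x) = 240x + 168


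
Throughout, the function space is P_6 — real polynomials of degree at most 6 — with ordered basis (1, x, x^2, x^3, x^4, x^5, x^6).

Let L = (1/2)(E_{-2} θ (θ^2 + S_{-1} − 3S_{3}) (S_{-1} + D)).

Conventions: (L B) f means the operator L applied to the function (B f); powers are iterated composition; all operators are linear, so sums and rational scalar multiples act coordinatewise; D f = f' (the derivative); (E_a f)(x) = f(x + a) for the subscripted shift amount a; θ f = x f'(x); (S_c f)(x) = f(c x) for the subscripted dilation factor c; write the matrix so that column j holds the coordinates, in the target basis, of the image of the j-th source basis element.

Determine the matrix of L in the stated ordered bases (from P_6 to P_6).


image of 1: 0
image of x: (9/2)x - 9
image of x^2: -22x^2 + 79x - 70
image of x^3: (219/2)x^3 - 723x^2 + 1578x - 1140
image of x^4: -452x^4 + 3178x^3 - 8220x^2 + 9208x - 3728
image of x^5: (3525/2)x^5 - 19885x^4 + 88580x^3 - 195240x^2 + 213320x - 92560
image of x^6: -6450x^6 + 66825x^5 - 281250x^4 + 609000x^3 - 702000x^2 + 392400x - 74400
each image's coordinates form column j of the matrix

the matrix is [[0, -9, -70, -1140, -3728, -92560, -74400]; [0, 9/2, 79, 1578, 9208, 213320, 392400]; [0, 0, -22, -723, -8220, -195240, -702000]; [0, 0, 0, 219/2, 3178, 88580, 609000]; [0, 0, 0, 0, -452, -19885, -281250]; [0, 0, 0, 0, 0, 3525/2, 66825]; [0, 0, 0, 0, 0, 0, -6450]] (rows listed top to bottom)


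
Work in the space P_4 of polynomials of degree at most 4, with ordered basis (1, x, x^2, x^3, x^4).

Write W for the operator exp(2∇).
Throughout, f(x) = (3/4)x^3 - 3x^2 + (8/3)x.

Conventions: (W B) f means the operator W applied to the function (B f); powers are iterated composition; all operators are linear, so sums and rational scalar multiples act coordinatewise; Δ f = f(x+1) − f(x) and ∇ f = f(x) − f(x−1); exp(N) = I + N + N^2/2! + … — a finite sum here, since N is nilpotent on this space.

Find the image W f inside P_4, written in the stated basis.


order-1 term: (9/2)x^2 - (33/2)x + 77/6
order-2 term: 9x - 21
order-3 term: 6
the series for exp(2∇) f terminates at order 3
exp(2∇) f = (3/4)x^3 + (3/2)x^2 - (29/6)x - 13/6

the result is g(x) = (3/4)x^3 + (3/2)x^2 - (29/6)x - 13/6


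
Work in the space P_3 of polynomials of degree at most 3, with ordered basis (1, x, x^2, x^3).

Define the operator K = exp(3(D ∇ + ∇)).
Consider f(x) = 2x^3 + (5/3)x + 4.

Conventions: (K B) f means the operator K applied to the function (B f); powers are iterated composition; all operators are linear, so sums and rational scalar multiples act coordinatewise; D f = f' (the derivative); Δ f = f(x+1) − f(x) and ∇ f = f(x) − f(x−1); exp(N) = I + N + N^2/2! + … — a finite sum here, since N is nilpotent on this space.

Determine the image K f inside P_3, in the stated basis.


the result is g(x) = 2x^3 + 18x^2 + (221/3)x + 105

order-1 term: 18x^2 + 18x - 7
order-2 term: 54x + 54
order-3 term: 54
the series for exp(3(D ∇ + ∇)) f terminates at order 3
exp(3(D ∇ + ∇)) f = 2x^3 + 18x^2 + (221/3)x + 105


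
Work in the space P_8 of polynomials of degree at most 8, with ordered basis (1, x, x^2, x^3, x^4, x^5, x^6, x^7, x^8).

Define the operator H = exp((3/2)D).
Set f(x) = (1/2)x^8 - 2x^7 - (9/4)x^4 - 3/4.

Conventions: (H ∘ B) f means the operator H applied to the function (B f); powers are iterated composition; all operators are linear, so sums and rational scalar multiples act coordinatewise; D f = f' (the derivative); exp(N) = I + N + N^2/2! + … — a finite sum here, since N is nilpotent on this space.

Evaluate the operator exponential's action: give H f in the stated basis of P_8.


order-1 term: 6x^7 - 21x^6 - (27/2)x^3
order-2 term: (63/2)x^6 - (189/2)x^5 - (243/8)x^2
order-3 term: (189/2)x^5 - (945/4)x^4 - (243/8)x
order-4 term: (2835/16)x^4 - (2835/8)x^3 - 729/64
order-5 term: (1701/8)x^3 - (5103/16)x^2
order-6 term: (5103/32)x^2 - (5103/32)x
order-7 term: (2187/32)x - 2187/64
order-8 term: 6561/512
the series for exp((3/2)D) f terminates at order 8
exp((3/2)D) f = (1/2)x^8 + 4x^7 + (21/2)x^6 - (981/16)x^4 - (621/4)x^3 - (6075/32)x^2 - (243/2)x - 17151/512

the result is g(x) = (1/2)x^8 + 4x^7 + (21/2)x^6 - (981/16)x^4 - (621/4)x^3 - (6075/32)x^2 - (243/2)x - 17151/512


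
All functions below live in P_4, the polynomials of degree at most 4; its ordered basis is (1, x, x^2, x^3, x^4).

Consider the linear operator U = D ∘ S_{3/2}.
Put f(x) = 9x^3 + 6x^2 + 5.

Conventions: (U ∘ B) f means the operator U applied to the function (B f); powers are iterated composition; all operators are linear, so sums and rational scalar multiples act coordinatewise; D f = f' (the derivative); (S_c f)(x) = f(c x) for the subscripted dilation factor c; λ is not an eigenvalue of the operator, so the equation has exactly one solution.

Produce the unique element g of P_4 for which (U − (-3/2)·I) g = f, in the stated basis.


g(x) = 6x^3 - (73/2)x^2 + (219/2)x - 637/6

write g with unknown coordinates in the stated basis and equate coefficients in (U − (-3/2)·I) g = f
solving from the highest basis element down gives g = 6x^3 - (73/2)x^2 + (219/2)x - 637/6
check: U g = (243/4)x^2 - (657/4)x + 657/4
so U g − (-3/2)·g = 9x^3 + 6x^2 + 5 = f ✓


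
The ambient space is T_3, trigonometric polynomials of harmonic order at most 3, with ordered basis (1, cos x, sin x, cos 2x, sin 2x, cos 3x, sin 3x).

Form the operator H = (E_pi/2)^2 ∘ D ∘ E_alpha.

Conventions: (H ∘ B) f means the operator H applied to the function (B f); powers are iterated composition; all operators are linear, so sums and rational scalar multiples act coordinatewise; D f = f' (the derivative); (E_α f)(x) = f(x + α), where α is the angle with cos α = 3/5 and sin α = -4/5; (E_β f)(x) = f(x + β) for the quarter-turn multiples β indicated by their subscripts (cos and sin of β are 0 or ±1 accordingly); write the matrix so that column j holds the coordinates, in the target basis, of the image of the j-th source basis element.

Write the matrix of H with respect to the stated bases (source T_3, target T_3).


the matrix is [[0, 0, 0, 0, 0, 0, 0]; [0, -4/5, -3/5, 0, 0, 0, 0]; [0, 3/5, -4/5, 0, 0, 0, 0]; [0, 0, 0, 48/25, -14/25, 0, 0]; [0, 0, 0, 14/25, 48/25, 0, 0]; [0, 0, 0, 0, 0, -132/125, 351/125]; [0, 0, 0, 0, 0, -351/125, -132/125]] (rows listed top to bottom)

image of 1: 0
image of cos x: -(4/5)cos x + (3/5)sin x
image of sin x: -(3/5)cos x - (4/5)sin x
image of cos 2x: (48/25)cos 2x + (14/25)sin 2x
image of sin 2x: -(14/25)cos 2x + (48/25)sin 2x
image of cos 3x: -(132/125)cos 3x - (351/125)sin 3x
image of sin 3x: (351/125)cos 3x - (132/125)sin 3x
each image's coordinates form column j of the matrix


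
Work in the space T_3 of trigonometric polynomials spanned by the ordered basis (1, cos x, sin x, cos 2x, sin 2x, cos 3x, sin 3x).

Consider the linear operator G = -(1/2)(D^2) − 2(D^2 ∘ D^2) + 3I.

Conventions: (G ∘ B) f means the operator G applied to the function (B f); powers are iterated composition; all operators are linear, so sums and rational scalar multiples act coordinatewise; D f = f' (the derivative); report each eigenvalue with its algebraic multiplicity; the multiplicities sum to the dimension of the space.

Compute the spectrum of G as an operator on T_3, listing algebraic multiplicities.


image of 1: 3
image of cos x: (3/2)cos x
image of sin x: (3/2)sin x
image of cos 2x: -27cos 2x
image of sin 2x: -27sin 2x
image of cos 3x: -(309/2)cos 3x
image of sin 3x: -(309/2)sin 3x
the matrix is diagonal; its diagonal is (3, 3/2, 3/2, -27, -27, -309/2, -309/2)
for a triangular matrix the eigenvalues are the diagonal entries, with algebraic multiplicity their repetition count

λ = -309/2 (multiplicity 2), λ = -27 (multiplicity 2), λ = 3/2 (multiplicity 2), λ = 3 (multiplicity 1)


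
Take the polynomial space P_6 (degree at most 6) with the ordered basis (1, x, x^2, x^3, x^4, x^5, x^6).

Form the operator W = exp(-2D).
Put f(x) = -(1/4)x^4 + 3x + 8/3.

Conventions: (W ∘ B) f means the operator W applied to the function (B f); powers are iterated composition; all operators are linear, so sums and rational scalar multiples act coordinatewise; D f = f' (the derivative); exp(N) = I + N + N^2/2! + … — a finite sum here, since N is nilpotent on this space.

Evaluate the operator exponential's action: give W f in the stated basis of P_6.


order-1 term: 2x^3 - 6
order-2 term: -6x^2
order-3 term: 8x
order-4 term: -4
the series for exp(-2D) f terminates at order 4
exp(-2D) f = -(1/4)x^4 + 2x^3 - 6x^2 + 11x - 22/3

g(x) = -(1/4)x^4 + 2x^3 - 6x^2 + 11x - 22/3


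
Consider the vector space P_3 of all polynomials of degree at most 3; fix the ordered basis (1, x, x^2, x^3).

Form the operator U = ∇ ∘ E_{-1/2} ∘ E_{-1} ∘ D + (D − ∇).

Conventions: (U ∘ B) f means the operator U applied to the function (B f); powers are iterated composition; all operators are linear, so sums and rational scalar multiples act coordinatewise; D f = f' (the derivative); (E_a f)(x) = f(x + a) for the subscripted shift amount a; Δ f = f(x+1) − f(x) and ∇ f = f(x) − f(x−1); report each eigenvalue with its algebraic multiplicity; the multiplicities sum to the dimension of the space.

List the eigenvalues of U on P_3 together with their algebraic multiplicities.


λ = 0 (multiplicity 4)

image of 1: 0
image of x: 0
image of x^2: 3
image of x^3: 9x - 13
the matrix is upper triangular; its diagonal is (0, 0, 0, 0)
for a triangular matrix the eigenvalues are the diagonal entries, with algebraic multiplicity their repetition count


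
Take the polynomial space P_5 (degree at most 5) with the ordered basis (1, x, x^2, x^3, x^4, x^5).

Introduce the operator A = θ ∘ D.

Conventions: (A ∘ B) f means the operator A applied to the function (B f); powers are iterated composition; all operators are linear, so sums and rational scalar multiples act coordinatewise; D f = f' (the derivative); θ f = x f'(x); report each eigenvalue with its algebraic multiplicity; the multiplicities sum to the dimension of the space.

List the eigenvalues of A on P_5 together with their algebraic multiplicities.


image of 1: 0
image of x: 0
image of x^2: 2x
image of x^3: 6x^2
image of x^4: 12x^3
image of x^5: 20x^4
the matrix is upper triangular; its diagonal is (0, 0, 0, 0, 0, 0)
for a triangular matrix the eigenvalues are the diagonal entries, with algebraic multiplicity their repetition count

λ = 0 (multiplicity 6)


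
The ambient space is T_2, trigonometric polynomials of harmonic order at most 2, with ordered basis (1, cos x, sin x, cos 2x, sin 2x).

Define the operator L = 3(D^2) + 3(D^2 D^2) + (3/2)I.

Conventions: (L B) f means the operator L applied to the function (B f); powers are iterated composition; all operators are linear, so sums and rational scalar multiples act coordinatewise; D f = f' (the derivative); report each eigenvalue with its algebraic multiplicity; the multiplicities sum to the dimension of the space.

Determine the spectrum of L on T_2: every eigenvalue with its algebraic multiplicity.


λ = 3/2 (multiplicity 3), λ = 75/2 (multiplicity 2)

image of 1: 3/2
image of cos x: (3/2)cos x
image of sin x: (3/2)sin x
image of cos 2x: (75/2)cos 2x
image of sin 2x: (75/2)sin 2x
the matrix is diagonal; its diagonal is (3/2, 3/2, 3/2, 75/2, 75/2)
for a triangular matrix the eigenvalues are the diagonal entries, with algebraic multiplicity their repetition count


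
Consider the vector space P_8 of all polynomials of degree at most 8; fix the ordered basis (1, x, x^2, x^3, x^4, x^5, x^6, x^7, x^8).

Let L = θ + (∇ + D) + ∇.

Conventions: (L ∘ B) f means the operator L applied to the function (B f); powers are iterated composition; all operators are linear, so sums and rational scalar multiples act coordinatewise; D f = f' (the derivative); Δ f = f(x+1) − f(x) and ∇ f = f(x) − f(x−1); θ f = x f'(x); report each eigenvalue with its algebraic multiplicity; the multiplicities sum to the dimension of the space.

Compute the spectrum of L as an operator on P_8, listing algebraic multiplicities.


image of 1: 0
image of x: x + 3
image of x^2: 2x^2 + 6x - 2
image of x^3: 3x^3 + 9x^2 - 6x + 2
image of x^4: 4x^4 + 12x^3 - 12x^2 + 8x - 2
image of x^5: 5x^5 + 15x^4 - 20x^3 + 20x^2 - 10x + 2
image of x^6: 6x^6 + 18x^5 - 30x^4 + 40x^3 - 30x^2 + 12x - 2
image of x^7: 7x^7 + 21x^6 - 42x^5 + 70x^4 - 70x^3 + 42x^2 - 14x + 2
image of x^8: 8x^8 + 24x^7 - 56x^6 + 112x^5 - 140x^4 + 112x^3 - 56x^2 + 16x - 2
the matrix is upper triangular; its diagonal is (0, 1, 2, 3, 4, 5, 6, 7, 8)
for a triangular matrix the eigenvalues are the diagonal entries, with algebraic multiplicity their repetition count

λ = 0 (multiplicity 1), λ = 1 (multiplicity 1), λ = 2 (multiplicity 1), λ = 3 (multiplicity 1), λ = 4 (multiplicity 1), λ = 5 (multiplicity 1), λ = 6 (multiplicity 1), λ = 7 (multiplicity 1), λ = 8 (multiplicity 1)


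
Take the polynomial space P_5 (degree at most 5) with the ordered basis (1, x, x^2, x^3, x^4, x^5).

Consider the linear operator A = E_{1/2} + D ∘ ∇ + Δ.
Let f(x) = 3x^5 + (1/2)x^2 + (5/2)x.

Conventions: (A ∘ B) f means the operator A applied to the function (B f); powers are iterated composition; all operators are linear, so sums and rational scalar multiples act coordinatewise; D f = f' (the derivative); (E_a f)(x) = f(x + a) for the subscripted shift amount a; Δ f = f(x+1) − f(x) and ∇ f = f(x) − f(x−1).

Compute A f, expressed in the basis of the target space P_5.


g(x) = 3x^5 + (45/2)x^4 + (195/2)x^3 - (223/4)x^2 + (1279/16)x - 209/32

E_{1/2} f = 3x^5 + (15/2)x^4 + (15/2)x^3 + (17/4)x^2 + (63/16)x + 47/32
∇ f = 15x^4 - 30x^3 + 30x^2 - 14x + 5
D ∇ f = 60x^3 - 90x^2 + 60x - 14
Δ f = 15x^4 + 30x^3 + 30x^2 + 16x + 6
(E_{1/2} + D ∘ ∇ + Δ) f = 3x^5 + (45/2)x^4 + (195/2)x^3 - (223/4)x^2 + (1279/16)x - 209/32


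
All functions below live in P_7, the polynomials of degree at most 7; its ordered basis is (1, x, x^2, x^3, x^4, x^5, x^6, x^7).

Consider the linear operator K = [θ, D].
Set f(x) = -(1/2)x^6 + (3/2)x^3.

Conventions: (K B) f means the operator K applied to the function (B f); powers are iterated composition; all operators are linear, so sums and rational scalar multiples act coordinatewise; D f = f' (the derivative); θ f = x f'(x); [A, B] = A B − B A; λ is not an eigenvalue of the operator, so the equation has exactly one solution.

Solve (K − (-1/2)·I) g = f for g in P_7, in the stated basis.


write g with unknown coordinates in the stated basis and equate coefficients in (K − (-1/2)·I) g = f
solving from the highest basis element down gives g = -x^6 - 12x^5 - 120x^4 - 957x^3 - 5742x^2 - 22968x - 45936
check: K g = 6x^5 + 60x^4 + 480x^3 + 2871x^2 + 11484x + 22968
so K g − (-1/2)·g = -(1/2)x^6 + (3/2)x^3 = f ✓

the result is g(x) = -x^6 - 12x^5 - 120x^4 - 957x^3 - 5742x^2 - 22968x - 45936


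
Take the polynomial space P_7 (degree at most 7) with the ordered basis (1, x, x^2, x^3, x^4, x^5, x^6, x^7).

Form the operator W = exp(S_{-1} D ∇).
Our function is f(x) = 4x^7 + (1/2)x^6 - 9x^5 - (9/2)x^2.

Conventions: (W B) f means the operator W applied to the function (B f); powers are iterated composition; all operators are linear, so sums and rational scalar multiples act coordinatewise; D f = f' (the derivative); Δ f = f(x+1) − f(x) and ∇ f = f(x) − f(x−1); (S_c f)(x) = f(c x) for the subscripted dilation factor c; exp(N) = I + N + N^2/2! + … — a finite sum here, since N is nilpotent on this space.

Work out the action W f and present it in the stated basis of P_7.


g(x) = 4x^7 + (1/2)x^6 - 177x^5 - 405x^4 + 1330x^3 - (69/2)x^2 - 3033x - 1594

order-1 term: -168x^5 - 405x^4 - 350x^3 - 120x^2 + 27x + 11
order-2 term: 1680x^3 + 90x^2 + 300x + 15
order-3 term: -3360x - 1620
the series for exp(S_{-1} D ∇) f terminates at order 3
exp(S_{-1} D ∇) f = 4x^7 + (1/2)x^6 - 177x^5 - 405x^4 + 1330x^3 - (69/2)x^2 - 3033x - 1594


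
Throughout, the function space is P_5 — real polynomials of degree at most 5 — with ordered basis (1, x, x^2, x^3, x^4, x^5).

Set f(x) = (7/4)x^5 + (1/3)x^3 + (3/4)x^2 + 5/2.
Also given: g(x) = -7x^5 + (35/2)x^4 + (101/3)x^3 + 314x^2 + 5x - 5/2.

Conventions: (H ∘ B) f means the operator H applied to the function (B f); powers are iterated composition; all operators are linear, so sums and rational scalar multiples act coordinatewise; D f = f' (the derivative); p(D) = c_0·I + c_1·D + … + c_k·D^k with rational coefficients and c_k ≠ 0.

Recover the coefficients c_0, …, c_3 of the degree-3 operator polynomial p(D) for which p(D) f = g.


c_0 = -4, c_1 = 2, c_2 = 1, c_3 = 3

D^0 f = (7/4)x^5 + (1/3)x^3 + (3/4)x^2 + 5/2
D^1 f = (35/4)x^4 + x^2 + (3/2)x
D^2 f = 35x^3 + 2x + 3/2
D^3 f = 105x^2 + 2
matching coefficients of g against c_0 f + c_1 Df + … from the top degree down determines the c_i
solution: c_0 = -4, c_1 = 2, c_2 = 1, c_3 = 3


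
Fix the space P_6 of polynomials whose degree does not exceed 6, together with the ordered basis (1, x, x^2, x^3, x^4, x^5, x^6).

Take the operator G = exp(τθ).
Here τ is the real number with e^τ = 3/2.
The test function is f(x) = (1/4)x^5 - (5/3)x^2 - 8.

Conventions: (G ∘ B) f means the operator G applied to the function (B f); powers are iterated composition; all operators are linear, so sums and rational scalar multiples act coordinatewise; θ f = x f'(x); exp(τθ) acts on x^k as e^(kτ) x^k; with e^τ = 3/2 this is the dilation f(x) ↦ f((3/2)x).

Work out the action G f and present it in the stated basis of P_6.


g(x) = (243/128)x^5 - (15/4)x^2 - 8

exp(τθ) x^k = e^(kτ) x^k; with e^τ = 3/2 this sends x^k to (3/2)^k x^k
x^2 ↦ 9/4 x^2
x^5 ↦ 243/32 x^5
applying this coordinatewise to f: exp(τθ) f = (243/128)x^5 - (15/4)x^2 - 8


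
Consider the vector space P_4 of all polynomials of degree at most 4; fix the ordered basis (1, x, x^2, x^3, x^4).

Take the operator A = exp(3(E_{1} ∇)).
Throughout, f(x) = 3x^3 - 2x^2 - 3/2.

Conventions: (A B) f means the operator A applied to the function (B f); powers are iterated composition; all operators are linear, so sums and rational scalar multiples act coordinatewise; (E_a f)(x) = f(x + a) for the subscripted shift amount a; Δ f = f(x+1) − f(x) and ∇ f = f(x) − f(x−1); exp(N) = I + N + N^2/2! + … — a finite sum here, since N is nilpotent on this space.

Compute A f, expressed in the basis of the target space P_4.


order-1 term: 27x^2 + 15x + 3
order-2 term: 81x + 63
order-3 term: 81
the series for exp(3(E_{1} ∇)) f terminates at order 3
exp(3(E_{1} ∇)) f = 3x^3 + 25x^2 + 96x + 291/2

g(x) = 3x^3 + 25x^2 + 96x + 291/2


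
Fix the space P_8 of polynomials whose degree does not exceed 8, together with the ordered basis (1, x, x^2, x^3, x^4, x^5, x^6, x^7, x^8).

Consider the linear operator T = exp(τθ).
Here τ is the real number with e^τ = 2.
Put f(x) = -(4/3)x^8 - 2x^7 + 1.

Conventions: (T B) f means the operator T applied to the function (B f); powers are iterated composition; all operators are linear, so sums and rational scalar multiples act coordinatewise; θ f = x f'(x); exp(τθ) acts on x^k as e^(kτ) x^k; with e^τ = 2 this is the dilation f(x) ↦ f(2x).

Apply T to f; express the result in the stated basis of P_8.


exp(τθ) x^k = e^(kτ) x^k; with e^τ = 2 this sends x^k to 2^k x^k
x^7 ↦ 128 x^7
x^8 ↦ 256 x^8
applying this coordinatewise to f: exp(τθ) f = -(1024/3)x^8 - 256x^7 + 1

the image equals g(x) = -(1024/3)x^8 - 256x^7 + 1


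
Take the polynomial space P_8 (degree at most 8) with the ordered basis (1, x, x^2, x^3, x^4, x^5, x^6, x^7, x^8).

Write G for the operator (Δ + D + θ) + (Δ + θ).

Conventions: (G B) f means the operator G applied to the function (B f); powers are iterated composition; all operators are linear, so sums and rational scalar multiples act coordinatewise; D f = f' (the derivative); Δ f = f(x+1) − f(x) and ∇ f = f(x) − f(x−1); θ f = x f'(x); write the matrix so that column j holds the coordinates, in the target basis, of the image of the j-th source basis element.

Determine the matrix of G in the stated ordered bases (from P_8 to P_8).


the matrix is [[0, 3, 2, 2, 2, 2, 2, 2, 2]; [0, 2, 6, 6, 8, 10, 12, 14, 16]; [0, 0, 4, 9, 12, 20, 30, 42, 56]; [0, 0, 0, 6, 12, 20, 40, 70, 112]; [0, 0, 0, 0, 8, 15, 30, 70, 140]; [0, 0, 0, 0, 0, 10, 18, 42, 112]; [0, 0, 0, 0, 0, 0, 12, 21, 56]; [0, 0, 0, 0, 0, 0, 0, 14, 24]; [0, 0, 0, 0, 0, 0, 0, 0, 16]] (rows listed top to bottom)

image of 1: 0
image of x: 2x + 3
image of x^2: 4x^2 + 6x + 2
image of x^3: 6x^3 + 9x^2 + 6x + 2
image of x^4: 8x^4 + 12x^3 + 12x^2 + 8x + 2
image of x^5: 10x^5 + 15x^4 + 20x^3 + 20x^2 + 10x + 2
image of x^6: 12x^6 + 18x^5 + 30x^4 + 40x^3 + 30x^2 + 12x + 2
image of x^7: 14x^7 + 21x^6 + 42x^5 + 70x^4 + 70x^3 + 42x^2 + 14x + 2
image of x^8: 16x^8 + 24x^7 + 56x^6 + 112x^5 + 140x^4 + 112x^3 + 56x^2 + 16x + 2
each image's coordinates form column j of the matrix


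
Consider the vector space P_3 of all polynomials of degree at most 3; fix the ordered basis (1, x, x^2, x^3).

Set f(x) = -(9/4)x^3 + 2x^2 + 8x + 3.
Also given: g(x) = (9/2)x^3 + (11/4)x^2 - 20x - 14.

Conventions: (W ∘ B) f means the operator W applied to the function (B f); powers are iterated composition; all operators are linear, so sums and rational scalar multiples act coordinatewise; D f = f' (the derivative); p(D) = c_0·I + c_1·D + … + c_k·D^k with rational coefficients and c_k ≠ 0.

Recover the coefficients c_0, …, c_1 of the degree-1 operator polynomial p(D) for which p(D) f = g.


p(D) = -2·I − D, i.e. c_0 = -2, c_1 = -1

D^0 f = -(9/4)x^3 + 2x^2 + 8x + 3
D^1 f = -(27/4)x^2 + 4x + 8
matching coefficients of g against c_0 f + c_1 Df + … from the top degree down determines the c_i
solution: c_0 = -2, c_1 = -1
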